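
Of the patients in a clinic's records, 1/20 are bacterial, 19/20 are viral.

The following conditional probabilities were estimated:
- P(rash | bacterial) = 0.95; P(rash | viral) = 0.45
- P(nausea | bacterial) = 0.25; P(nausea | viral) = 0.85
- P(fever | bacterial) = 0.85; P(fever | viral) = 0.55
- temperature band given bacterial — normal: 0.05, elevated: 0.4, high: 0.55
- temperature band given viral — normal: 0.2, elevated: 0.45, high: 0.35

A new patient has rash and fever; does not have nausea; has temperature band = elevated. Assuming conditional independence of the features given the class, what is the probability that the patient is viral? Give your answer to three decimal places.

0.567

bacterial: 0.05 × 0.95 × (1−0.25) × 0.85 × 0.4 = 0.0121125
viral: 0.95 × 0.45 × (1−0.85) × 0.55 × 0.45 = 0.0158709375
P(viral | x) = 0.0158709375 / 0.0279834375 ≈ 0.567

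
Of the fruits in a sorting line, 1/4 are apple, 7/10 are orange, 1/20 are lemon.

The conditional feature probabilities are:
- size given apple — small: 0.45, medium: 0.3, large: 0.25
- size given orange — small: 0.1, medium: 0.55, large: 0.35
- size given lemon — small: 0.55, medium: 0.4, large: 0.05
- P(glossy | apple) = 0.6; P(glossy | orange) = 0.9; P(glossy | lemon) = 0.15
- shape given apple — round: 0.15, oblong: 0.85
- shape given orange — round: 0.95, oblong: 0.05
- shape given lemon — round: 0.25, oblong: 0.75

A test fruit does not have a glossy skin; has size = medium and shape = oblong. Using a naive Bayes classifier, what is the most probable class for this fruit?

apple: 0.25 × 0.3 × (1−0.6) × 0.85 = 0.0255
orange: 0.7 × 0.55 × (1−0.9) × 0.05 = 0.001925
lemon: 0.05 × 0.4 × (1−0.15) × 0.75 = 0.01275
Highest score → apple.

apple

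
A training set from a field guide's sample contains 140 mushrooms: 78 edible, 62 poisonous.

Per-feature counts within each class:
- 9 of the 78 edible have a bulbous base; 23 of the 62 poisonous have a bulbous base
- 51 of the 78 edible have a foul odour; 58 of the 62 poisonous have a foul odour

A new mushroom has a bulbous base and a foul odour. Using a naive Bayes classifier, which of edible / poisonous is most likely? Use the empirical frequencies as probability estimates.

edible: (78/140) × (9/78) × (51/78) ≈ 0.042033
poisonous: (62/140) × (23/62) × (58/62) ≈ 0.153687
Highest score → poisonous.

poisonous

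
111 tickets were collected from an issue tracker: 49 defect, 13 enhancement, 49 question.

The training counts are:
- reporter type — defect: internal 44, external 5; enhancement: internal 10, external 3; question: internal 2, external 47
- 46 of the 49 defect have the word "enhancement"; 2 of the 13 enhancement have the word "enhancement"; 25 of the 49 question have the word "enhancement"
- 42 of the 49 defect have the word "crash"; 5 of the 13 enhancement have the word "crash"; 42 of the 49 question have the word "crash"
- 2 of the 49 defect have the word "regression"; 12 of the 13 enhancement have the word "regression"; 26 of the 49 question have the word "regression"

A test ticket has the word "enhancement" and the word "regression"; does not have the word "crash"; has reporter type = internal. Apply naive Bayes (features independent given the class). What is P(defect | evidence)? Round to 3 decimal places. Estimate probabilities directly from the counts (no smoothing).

defect: (49/111) × (44/49) × (46/49) × (7/49) × (2/49) ≈ 0.00216984
enhancement: (13/111) × (10/13) × (2/13) × (8/13) × (12/13) ≈ 0.00787314
question: (49/111) × (2/49) × (25/49) × (7/49) × (26/49) ≈ 0.000696835
P(defect | x) = 0.00216984 / 0.010739815 ≈ 0.202

0.202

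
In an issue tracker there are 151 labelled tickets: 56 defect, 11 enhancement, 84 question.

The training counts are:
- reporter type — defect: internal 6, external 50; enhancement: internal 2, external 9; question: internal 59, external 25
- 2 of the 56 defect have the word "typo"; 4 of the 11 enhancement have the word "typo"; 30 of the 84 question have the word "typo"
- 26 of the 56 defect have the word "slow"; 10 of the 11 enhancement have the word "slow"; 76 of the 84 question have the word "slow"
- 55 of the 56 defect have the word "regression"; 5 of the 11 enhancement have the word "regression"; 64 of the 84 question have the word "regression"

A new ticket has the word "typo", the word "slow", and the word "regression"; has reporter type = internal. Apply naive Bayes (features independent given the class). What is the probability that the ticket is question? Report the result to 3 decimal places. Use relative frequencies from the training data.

0.973

defect: (56/151) × (6/56) × (2/56) × (26/56) × (55/56) ≈ 0.000647107
enhancement: (11/151) × (2/11) × (4/11) × (10/11) × (5/11) ≈ 0.00199024
question: (84/151) × (59/84) × (30/84) × (76/84) × (64/84) ≈ 0.0961949
P(question | x) = 0.0961949 / 0.098832247 ≈ 0.973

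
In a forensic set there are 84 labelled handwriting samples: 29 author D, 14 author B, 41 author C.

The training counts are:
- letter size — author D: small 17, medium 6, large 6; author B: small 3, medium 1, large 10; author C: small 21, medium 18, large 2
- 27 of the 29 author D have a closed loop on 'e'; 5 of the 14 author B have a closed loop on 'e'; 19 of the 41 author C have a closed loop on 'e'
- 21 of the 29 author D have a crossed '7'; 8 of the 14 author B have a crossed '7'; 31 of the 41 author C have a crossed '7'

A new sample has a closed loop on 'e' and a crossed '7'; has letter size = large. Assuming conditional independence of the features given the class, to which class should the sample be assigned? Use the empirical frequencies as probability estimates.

author D

author D: (29/84) × (6/29) × (27/29) × (21/29) ≈ 0.048157
author B: (14/84) × (10/14) × (5/14) × (8/14) ≈ 0.0242954
author C: (41/84) × (2/41) × (19/41) × (31/41) ≈ 0.00834254
Highest score → author D.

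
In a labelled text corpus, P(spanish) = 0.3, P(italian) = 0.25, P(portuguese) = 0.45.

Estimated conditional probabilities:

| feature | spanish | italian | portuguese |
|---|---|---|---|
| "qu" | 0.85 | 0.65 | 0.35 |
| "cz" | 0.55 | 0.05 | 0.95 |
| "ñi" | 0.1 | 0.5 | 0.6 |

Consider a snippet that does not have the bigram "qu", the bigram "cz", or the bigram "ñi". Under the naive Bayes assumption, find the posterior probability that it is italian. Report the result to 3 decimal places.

0.633

spanish: 0.3 × (1−0.85) × (1−0.55) × (1−0.1) = 0.018225
italian: 0.25 × (1−0.65) × (1−0.05) × (1−0.5) = 0.0415625
portuguese: 0.45 × (1−0.35) × (1−0.95) × (1−0.6) = 0.00585
P(italian | x) = 0.0415625 / 0.0656375 ≈ 0.633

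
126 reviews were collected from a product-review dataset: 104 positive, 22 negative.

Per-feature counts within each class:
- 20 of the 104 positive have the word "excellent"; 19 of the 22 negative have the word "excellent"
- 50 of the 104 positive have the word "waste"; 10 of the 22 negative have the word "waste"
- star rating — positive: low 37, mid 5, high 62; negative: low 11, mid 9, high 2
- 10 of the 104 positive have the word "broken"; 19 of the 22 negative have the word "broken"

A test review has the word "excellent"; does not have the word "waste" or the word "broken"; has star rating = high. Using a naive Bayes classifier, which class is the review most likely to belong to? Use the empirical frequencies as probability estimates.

positive

positive: (104/126) × (20/104) × (54/104) × (62/104) × (94/104) ≈ 0.0444092
negative: (22/126) × (19/22) × (12/22) × (2/22) × (3/22) ≈ 0.00101964
Highest score → positive.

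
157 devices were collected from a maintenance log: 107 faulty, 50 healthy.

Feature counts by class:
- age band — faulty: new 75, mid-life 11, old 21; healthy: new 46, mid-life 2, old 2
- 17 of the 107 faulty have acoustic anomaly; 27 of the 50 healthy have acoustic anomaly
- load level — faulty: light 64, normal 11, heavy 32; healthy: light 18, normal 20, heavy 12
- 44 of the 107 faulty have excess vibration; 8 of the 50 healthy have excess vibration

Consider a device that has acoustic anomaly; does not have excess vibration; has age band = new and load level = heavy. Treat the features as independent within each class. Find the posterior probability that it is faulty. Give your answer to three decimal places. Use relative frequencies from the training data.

faulty: (107/157) × (75/107) × (17/107) × (32/107) × (63/107) ≈ 0.0133644
healthy: (50/157) × (46/50) × (27/50) × (12/50) × (42/50) ≈ 0.0318965
P(faulty | x) = 0.0133644 / 0.0452609 ≈ 0.295

0.295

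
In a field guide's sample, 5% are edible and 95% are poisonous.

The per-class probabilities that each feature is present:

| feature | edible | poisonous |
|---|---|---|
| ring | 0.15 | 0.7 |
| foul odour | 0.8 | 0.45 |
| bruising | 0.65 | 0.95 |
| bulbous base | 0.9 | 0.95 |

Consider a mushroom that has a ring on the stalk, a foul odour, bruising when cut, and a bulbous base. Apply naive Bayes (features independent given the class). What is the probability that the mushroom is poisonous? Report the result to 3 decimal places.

0.987

edible: 0.05 × 0.15 × 0.8 × 0.65 × 0.9 = 0.00351
poisonous: 0.95 × 0.7 × 0.45 × 0.95 × 0.95 = 0.270073125
P(poisonous | x) = 0.270073125 / 0.273583125 ≈ 0.987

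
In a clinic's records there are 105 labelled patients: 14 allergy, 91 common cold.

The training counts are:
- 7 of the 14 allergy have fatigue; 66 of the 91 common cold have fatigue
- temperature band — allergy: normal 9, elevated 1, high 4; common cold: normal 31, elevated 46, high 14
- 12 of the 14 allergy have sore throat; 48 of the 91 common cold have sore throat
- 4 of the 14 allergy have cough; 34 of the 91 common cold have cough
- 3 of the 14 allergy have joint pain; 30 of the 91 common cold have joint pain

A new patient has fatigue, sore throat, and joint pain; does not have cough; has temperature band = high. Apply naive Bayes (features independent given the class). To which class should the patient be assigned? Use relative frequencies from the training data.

common cold

allergy: (14/105) × (7/14) × (4/14) × (12/14) × (10/14) × (3/14) ≈ 0.00249896
common cold: (91/105) × (66/91) × (14/91) × (48/91) × (57/91) × (30/91) ≈ 0.0105331
Highest score → common cold.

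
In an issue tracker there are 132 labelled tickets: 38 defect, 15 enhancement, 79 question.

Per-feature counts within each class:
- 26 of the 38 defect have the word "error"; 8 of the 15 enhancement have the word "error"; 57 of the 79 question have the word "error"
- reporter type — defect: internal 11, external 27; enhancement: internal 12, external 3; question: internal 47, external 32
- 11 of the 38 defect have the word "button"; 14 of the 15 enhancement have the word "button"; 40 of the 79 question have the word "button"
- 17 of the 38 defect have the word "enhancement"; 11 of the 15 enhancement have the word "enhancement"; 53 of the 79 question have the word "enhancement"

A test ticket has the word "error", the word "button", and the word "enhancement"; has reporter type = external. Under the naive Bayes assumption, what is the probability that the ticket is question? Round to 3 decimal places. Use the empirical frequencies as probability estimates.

defect: (38/132) × (26/38) × (27/38) × (11/38) × (17/38) ≈ 0.018124
enhancement: (15/132) × (8/15) × (3/15) × (14/15) × (11/15) ≈ 0.0082963
question: (79/132) × (57/79) × (32/79) × (40/79) × (53/79) ≈ 0.0594163
P(question | x) = 0.0594163 / 0.0858366 ≈ 0.692

0.692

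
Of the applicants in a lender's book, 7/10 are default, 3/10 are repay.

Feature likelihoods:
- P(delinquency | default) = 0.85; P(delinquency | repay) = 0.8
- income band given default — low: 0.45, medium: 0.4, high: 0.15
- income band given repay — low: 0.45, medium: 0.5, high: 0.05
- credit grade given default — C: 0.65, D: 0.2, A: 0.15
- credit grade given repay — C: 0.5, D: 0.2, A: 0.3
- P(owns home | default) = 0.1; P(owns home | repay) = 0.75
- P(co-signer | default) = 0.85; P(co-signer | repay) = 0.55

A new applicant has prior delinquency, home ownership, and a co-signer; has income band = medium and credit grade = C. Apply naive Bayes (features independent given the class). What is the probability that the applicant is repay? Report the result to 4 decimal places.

default: 0.7 × 0.85 × 0.4 × 0.65 × 0.1 × 0.85 = 0.0131495
repay: 0.3 × 0.8 × 0.5 × 0.5 × 0.75 × 0.55 = 0.02475
P(repay | x) = 0.02475 / 0.0378995 ≈ 0.6530

0.6530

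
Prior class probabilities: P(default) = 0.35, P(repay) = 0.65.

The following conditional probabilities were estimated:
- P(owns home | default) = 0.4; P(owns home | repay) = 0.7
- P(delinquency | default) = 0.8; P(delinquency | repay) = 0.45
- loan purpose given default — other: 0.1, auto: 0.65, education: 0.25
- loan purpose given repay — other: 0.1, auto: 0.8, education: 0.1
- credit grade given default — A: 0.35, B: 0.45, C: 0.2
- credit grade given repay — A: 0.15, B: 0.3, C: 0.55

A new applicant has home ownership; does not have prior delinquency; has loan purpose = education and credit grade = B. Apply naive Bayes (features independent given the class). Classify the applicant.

repay

default: 0.35 × 0.4 × (1−0.8) × 0.25 × 0.45 = 0.00315
repay: 0.65 × 0.7 × (1−0.45) × 0.1 × 0.3 = 0.0075075
Highest score → repay.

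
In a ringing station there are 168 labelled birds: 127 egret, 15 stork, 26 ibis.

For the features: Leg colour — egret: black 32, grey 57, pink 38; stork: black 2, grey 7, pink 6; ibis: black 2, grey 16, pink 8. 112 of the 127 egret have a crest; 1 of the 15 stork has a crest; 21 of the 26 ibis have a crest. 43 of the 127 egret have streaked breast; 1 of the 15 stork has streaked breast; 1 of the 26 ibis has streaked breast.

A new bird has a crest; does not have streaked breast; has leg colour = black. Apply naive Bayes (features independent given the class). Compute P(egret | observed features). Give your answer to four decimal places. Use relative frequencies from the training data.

egret: (127/168) × (32/127) × (112/127) × (84/127) ≈ 0.111104
stork: (15/168) × (2/15) × (1/15) × (14/15) ≈ 0.000740741
ibis: (26/168) × (2/26) × (21/26) × (25/26) ≈ 0.00924556
P(egret | x) = 0.111104 / 0.121090301 ≈ 0.9175

0.9175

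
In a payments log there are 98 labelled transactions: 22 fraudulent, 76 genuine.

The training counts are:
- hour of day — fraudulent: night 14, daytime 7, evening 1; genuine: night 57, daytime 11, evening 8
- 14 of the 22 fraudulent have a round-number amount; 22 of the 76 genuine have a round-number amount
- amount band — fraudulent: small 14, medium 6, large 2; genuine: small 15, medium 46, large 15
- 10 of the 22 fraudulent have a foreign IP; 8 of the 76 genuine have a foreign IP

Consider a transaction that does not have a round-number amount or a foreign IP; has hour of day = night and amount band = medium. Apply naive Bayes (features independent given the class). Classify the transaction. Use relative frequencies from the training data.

genuine

fraudulent: (22/98) × (14/22) × (8/22) × (6/22) × (12/22) ≈ 0.00772781
genuine: (76/98) × (57/76) × (54/76) × (46/76) × (68/76) ≈ 0.223804
Highest score → genuine.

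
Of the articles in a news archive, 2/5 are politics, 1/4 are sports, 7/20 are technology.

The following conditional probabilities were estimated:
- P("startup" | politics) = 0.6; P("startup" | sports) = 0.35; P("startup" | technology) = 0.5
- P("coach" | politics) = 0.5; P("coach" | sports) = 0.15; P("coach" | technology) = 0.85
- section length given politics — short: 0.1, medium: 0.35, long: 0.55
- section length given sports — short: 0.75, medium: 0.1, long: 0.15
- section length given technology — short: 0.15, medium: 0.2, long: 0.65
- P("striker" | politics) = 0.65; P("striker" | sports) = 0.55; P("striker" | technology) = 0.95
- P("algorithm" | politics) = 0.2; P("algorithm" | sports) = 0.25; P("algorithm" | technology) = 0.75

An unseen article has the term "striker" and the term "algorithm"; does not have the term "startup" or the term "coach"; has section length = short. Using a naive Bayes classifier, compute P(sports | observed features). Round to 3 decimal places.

politics: 0.4 × (1−0.6) × (1−0.5) × 0.1 × 0.65 × 0.2 = 0.00104
sports: 0.25 × (1−0.35) × (1−0.15) × 0.75 × 0.55 × 0.25 = 0.014244140625
technology: 0.35 × (1−0.5) × (1−0.85) × 0.15 × 0.95 × 0.75 = 0.00280546875
P(sports | x) = 0.014244140625 / 0.018089609375 ≈ 0.787

0.787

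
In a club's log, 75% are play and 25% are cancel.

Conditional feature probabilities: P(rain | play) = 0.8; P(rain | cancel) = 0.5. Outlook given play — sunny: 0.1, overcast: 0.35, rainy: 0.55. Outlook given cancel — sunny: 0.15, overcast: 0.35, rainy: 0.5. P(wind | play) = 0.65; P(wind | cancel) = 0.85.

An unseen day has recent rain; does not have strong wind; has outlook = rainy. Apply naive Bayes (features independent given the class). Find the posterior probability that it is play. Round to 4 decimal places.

0.9249

play: 0.75 × 0.8 × 0.55 × (1−0.65) = 0.1155
cancel: 0.25 × 0.5 × 0.5 × (1−0.85) = 0.009375
P(play | x) = 0.1155 / 0.124875 ≈ 0.9249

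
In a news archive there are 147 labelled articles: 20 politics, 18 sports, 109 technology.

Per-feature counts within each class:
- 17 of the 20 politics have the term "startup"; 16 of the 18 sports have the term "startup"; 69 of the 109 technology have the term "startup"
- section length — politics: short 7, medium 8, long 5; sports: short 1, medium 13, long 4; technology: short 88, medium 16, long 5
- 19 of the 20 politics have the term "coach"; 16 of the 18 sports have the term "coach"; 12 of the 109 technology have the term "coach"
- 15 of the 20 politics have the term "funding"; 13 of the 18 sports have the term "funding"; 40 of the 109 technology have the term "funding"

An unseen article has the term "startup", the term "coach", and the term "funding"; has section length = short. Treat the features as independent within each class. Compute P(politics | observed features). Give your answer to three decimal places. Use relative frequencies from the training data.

politics: (20/147) × (17/20) × (7/20) × (19/20) × (15/20) ≈ 0.0288393
sports: (18/147) × (16/18) × (1/18) × (16/18) × (13/18) ≈ 0.00388194
technology: (109/147) × (69/109) × (88/109) × (12/109) × (40/109) ≈ 0.01531
P(politics | x) = 0.0288393 / 0.04803124 ≈ 0.600

0.600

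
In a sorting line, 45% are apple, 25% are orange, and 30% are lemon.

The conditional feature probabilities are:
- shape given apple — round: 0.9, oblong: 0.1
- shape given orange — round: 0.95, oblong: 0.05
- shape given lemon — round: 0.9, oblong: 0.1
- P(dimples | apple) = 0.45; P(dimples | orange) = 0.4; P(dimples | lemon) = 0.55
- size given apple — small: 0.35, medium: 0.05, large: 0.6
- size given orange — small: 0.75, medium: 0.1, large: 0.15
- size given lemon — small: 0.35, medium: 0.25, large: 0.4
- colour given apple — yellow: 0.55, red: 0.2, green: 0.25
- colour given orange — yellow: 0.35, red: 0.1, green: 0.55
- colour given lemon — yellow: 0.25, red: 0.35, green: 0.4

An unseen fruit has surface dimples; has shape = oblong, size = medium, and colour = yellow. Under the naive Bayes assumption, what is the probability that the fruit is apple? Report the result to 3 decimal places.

0.316

apple: 0.45 × 0.1 × 0.45 × 0.05 × 0.55 = 0.000556875
orange: 0.25 × 0.05 × 0.4 × 0.1 × 0.35 = 0.000175
lemon: 0.3 × 0.1 × 0.55 × 0.25 × 0.25 = 0.00103125
P(apple | x) = 0.000556875 / 0.001763125 ≈ 0.316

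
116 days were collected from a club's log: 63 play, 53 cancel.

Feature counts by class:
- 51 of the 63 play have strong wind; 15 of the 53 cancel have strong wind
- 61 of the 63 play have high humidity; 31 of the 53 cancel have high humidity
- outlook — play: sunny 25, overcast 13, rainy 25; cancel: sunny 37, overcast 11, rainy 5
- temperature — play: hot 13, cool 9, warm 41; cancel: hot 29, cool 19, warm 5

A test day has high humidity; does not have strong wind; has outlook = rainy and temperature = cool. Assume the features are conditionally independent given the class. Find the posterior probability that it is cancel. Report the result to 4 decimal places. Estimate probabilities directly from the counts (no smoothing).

play: (63/116) × (12/63) × (61/63) × (25/63) × (9/63) ≈ 0.00567824
cancel: (53/116) × (38/53) × (31/53) × (5/53) × (19/53) ≈ 0.00648012
P(cancel | x) = 0.00648012 / 0.01215836 ≈ 0.5330

0.5330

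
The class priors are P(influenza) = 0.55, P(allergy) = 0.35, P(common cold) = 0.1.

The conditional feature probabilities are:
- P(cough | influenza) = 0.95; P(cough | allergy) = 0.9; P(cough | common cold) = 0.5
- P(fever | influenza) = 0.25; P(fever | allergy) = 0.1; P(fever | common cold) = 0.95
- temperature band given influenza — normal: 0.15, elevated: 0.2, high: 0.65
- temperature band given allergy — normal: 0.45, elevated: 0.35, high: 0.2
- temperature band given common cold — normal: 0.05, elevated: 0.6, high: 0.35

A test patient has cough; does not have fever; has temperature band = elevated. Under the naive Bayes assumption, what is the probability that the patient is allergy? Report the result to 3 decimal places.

0.554

influenza: 0.55 × 0.95 × (1−0.25) × 0.2 = 0.078375
allergy: 0.35 × 0.9 × (1−0.1) × 0.35 = 0.099225
common cold: 0.1 × 0.5 × (1−0.95) × 0.6 = 0.0015
P(allergy | x) = 0.099225 / 0.1791 ≈ 0.554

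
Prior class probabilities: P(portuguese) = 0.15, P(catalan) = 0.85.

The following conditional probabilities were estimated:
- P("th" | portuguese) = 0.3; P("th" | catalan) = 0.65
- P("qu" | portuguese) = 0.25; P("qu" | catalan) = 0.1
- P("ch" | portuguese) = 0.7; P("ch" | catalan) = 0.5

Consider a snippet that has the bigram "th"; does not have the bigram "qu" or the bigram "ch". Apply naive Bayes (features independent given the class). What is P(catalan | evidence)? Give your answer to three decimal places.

0.961

portuguese: 0.15 × 0.3 × (1−0.25) × (1−0.7) = 0.010125
catalan: 0.85 × 0.65 × (1−0.1) × (1−0.5) = 0.248625
P(catalan | x) = 0.248625 / 0.25875 ≈ 0.961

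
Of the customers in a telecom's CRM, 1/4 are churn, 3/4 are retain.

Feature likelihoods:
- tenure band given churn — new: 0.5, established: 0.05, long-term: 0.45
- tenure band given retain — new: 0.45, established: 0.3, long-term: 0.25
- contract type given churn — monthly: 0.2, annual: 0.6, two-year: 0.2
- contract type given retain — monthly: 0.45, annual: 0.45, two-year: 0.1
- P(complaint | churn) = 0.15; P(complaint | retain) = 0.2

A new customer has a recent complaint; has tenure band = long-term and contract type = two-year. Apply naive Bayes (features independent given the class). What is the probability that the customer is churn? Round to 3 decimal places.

churn: 0.25 × 0.45 × 0.2 × 0.15 = 0.003375
retain: 0.75 × 0.25 × 0.1 × 0.2 = 0.00375
P(churn | x) = 0.003375 / 0.007125 ≈ 0.474

0.474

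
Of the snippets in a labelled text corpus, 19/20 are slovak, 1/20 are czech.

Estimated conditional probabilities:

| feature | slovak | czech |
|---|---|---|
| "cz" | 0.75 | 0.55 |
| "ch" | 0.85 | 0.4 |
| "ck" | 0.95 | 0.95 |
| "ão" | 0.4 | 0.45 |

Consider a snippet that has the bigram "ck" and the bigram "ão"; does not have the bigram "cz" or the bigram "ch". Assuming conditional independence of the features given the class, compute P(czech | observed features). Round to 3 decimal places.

slovak: 0.95 × (1−0.75) × (1−0.85) × 0.95 × 0.4 = 0.0135375
czech: 0.05 × (1−0.55) × (1−0.4) × 0.95 × 0.45 = 0.00577125
P(czech | x) = 0.00577125 / 0.01930875 ≈ 0.299

0.299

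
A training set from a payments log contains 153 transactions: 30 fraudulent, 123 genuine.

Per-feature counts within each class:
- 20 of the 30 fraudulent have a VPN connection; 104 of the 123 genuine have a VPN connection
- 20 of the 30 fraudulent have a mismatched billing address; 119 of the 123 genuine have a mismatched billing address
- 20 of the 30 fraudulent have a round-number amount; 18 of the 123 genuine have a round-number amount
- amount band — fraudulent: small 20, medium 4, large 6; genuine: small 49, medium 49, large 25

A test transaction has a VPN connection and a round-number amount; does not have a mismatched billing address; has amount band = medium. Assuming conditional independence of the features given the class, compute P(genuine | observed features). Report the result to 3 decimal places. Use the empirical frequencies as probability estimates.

0.250

fraudulent: (30/153) × (20/30) × (10/30) × (20/30) × (4/30) ≈ 0.00387315
genuine: (123/153) × (104/123) × (4/123) × (18/123) × (49/123) ≈ 0.00128871
P(genuine | x) = 0.00128871 / 0.00516186 ≈ 0.250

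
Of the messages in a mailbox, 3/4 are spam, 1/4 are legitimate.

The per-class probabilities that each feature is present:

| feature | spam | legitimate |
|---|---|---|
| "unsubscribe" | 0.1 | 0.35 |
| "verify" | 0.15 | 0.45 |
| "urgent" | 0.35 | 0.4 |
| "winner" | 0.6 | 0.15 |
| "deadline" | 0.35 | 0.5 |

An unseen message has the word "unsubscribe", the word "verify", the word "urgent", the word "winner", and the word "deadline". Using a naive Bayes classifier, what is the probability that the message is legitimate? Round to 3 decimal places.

0.588

spam: 0.75 × 0.1 × 0.15 × 0.35 × 0.6 × 0.35 = 0.000826875
legitimate: 0.25 × 0.35 × 0.45 × 0.4 × 0.15 × 0.5 = 0.00118125
P(legitimate | x) = 0.00118125 / 0.002008125 ≈ 0.588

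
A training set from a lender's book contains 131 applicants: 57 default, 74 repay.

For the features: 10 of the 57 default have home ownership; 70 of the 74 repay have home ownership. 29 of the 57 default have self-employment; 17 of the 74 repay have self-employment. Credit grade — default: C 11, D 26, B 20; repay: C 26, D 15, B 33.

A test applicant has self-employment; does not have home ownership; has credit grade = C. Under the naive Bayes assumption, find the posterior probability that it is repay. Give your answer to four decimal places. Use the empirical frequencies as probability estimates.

default: (57/131) × (47/57) × (29/57) × (11/57) ≈ 0.0352263
repay: (74/131) × (4/74) × (17/74) × (26/74) ≈ 0.00246461
P(repay | x) = 0.00246461 / 0.03769091 ≈ 0.0654

0.0654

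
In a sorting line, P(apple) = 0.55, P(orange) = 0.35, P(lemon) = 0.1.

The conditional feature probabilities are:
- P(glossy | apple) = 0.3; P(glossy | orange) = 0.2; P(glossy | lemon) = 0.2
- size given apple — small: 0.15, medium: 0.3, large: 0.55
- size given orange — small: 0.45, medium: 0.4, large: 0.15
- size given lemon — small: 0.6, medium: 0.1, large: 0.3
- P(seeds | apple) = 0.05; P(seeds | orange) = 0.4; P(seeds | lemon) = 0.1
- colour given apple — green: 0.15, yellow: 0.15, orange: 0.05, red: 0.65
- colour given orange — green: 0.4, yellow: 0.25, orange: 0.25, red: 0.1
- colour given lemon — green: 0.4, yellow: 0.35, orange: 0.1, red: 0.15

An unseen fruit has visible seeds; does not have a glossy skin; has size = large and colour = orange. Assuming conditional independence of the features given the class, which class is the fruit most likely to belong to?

apple: 0.55 × (1−0.3) × 0.55 × 0.05 × 0.05 = 0.000529375
orange: 0.35 × (1−0.2) × 0.15 × 0.4 × 0.25 = 0.0042
lemon: 0.1 × (1−0.2) × 0.3 × 0.1 × 0.1 = 0.00024
Highest score → orange.

orange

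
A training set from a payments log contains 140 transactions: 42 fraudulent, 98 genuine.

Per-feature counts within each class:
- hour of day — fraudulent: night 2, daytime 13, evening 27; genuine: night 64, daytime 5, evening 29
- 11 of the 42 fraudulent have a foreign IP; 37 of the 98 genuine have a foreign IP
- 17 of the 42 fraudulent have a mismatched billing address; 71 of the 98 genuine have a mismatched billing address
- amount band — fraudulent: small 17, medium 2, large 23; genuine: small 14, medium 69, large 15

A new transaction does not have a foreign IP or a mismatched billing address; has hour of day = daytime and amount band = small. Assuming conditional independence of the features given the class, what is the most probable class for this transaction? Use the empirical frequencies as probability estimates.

fraudulent: (42/140) × (13/42) × (31/42) × (25/42) × (17/42) ≈ 0.0165127
genuine: (98/140) × (5/98) × (61/98) × (27/98) × (14/98) ≈ 0.000874954
Highest score → fraudulent.

fraudulent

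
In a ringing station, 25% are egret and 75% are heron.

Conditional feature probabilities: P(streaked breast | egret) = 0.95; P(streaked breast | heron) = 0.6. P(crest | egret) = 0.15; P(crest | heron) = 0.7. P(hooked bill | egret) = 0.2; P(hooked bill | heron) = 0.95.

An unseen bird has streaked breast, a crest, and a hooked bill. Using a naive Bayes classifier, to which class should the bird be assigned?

heron

egret: 0.25 × 0.95 × 0.15 × 0.2 = 0.007125
heron: 0.75 × 0.6 × 0.7 × 0.95 = 0.29925
Highest score → heron.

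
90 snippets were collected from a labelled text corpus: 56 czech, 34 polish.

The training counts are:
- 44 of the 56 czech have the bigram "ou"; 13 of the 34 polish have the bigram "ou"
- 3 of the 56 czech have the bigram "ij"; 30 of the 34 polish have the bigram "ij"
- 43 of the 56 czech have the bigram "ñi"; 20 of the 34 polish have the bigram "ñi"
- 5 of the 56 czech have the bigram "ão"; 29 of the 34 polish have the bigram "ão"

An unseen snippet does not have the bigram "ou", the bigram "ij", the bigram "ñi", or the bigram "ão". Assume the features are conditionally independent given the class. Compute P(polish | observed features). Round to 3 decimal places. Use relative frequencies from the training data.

0.059

czech: (56/90) × (12/56) × (53/56) × (13/56) × (51/56) ≈ 0.0266787
polish: (34/90) × (21/34) × (4/34) × (14/34) × (5/34) ≈ 0.00166226
P(polish | x) = 0.00166226 / 0.02834096 ≈ 0.059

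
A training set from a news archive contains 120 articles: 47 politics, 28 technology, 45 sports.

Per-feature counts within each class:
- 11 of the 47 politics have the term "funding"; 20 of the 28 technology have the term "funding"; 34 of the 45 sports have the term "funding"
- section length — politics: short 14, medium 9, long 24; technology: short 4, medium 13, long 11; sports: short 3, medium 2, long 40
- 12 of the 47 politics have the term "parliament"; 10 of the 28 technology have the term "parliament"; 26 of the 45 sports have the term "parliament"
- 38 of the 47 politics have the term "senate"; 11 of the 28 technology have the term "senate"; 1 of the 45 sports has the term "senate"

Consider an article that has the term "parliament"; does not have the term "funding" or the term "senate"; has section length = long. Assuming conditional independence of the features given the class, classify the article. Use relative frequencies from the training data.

sports

politics: (47/120) × (36/47) × (24/47) × (12/47) × (9/47) ≈ 0.00748967
technology: (28/120) × (8/28) × (11/28) × (10/28) × (17/28) ≈ 0.00567906
sports: (45/120) × (11/45) × (40/45) × (26/45) × (44/45) ≈ 0.046032
Highest score → sports.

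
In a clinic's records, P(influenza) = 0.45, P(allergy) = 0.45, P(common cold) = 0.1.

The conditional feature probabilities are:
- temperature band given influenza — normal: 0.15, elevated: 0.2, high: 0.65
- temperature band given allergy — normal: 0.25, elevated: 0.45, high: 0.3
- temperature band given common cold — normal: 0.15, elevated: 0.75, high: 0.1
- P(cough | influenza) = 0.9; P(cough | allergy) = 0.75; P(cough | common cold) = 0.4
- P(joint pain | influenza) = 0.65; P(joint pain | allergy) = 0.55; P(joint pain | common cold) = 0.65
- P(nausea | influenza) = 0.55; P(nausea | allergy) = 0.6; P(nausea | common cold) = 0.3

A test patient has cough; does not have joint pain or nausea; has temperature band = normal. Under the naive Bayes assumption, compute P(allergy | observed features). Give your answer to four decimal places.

0.5791

influenza: 0.45 × 0.15 × 0.9 × (1−0.65) × (1−0.55) = 0.009568125
allergy: 0.45 × 0.25 × 0.75 × (1−0.55) × (1−0.6) = 0.0151875
common cold: 0.1 × 0.15 × 0.4 × (1−0.65) × (1−0.3) = 0.00147
P(allergy | x) = 0.0151875 / 0.026225625 ≈ 0.5791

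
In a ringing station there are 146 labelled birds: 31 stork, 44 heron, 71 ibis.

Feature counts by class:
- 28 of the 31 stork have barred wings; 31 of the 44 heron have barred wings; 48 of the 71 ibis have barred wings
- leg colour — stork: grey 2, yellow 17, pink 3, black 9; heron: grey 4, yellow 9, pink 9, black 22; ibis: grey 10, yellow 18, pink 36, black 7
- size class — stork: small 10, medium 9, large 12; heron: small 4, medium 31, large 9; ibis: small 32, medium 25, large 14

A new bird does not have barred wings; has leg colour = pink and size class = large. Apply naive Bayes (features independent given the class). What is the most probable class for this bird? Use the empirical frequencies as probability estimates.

ibis

stork: (31/146) × (3/31) × (3/31) × (12/31) ≈ 0.000769746
heron: (44/146) × (13/44) × (9/44) × (9/44) ≈ 0.00372538
ibis: (71/146) × (23/71) × (36/71) × (14/71) ≈ 0.0157503
Highest score → ibis.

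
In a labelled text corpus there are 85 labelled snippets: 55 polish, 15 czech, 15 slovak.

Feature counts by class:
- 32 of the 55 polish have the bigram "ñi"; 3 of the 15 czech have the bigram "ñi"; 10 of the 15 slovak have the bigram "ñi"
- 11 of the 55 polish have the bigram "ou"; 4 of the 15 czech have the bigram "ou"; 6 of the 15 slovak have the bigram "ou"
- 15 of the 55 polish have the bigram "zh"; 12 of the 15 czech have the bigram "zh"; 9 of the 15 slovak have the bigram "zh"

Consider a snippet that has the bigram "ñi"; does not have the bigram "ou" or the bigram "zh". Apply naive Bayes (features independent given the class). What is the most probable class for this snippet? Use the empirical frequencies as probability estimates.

polish

polish: (55/85) × (32/55) × (44/55) × (40/55) ≈ 0.219037
czech: (15/85) × (3/15) × (11/15) × (3/15) ≈ 0.00517647
slovak: (15/85) × (10/15) × (9/15) × (6/15) ≈ 0.0282353
Highest score → polish.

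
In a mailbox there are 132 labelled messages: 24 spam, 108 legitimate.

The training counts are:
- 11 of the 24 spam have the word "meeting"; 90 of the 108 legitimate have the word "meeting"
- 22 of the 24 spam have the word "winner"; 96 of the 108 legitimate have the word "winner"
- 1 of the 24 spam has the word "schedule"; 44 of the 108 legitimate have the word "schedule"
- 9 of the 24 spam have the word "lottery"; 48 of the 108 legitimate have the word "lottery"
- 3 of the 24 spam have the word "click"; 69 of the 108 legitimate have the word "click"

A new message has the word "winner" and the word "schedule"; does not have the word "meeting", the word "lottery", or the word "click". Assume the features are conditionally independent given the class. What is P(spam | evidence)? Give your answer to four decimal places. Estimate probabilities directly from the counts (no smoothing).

spam: (24/132) × (13/24) × (22/24) × (1/24) × (15/24) × (21/24) ≈ 0.00205711
legitimate: (108/132) × (18/108) × (96/108) × (44/108) × (60/108) × (39/108) ≈ 0.00990703
P(spam | x) = 0.00205711 / 0.01196414 ≈ 0.1719

0.1719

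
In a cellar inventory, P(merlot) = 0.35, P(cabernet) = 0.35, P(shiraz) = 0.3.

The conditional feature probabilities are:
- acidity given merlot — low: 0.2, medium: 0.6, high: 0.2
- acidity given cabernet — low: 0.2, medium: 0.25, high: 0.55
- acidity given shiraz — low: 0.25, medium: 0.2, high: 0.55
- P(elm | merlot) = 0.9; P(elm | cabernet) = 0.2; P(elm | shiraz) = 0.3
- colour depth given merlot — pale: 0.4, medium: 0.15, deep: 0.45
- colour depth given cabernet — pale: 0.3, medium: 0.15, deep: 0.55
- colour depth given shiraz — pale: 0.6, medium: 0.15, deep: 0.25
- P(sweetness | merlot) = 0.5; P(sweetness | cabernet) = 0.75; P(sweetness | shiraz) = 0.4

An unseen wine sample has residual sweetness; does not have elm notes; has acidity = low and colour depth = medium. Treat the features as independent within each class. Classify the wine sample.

merlot: 0.35 × 0.2 × (1−0.9) × 0.15 × 0.5 = 0.000525
cabernet: 0.35 × 0.2 × (1−0.2) × 0.15 × 0.75 = 0.0063
shiraz: 0.3 × 0.25 × (1−0.3) × 0.15 × 0.4 = 0.00315
Highest score → cabernet.

cabernet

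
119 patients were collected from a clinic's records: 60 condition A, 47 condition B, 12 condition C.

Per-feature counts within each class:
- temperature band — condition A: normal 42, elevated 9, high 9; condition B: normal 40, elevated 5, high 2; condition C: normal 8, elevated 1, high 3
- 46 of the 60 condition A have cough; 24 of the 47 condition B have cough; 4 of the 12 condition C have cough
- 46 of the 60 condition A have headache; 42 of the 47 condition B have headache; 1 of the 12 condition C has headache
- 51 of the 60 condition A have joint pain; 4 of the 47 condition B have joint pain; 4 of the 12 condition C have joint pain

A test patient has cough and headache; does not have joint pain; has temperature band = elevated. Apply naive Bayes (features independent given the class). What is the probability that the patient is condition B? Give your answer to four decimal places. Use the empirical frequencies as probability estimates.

0.7199

condition A: (60/119) × (9/60) × (46/60) × (46/60) × (9/60) ≈ 0.00666807
condition B: (47/119) × (5/47) × (24/47) × (42/47) × (43/47) ≈ 0.0175412
condition C: (12/119) × (1/12) × (4/12) × (1/12) × (8/12) ≈ 0.000155618
P(condition B | x) = 0.0175412 / 0.024364888 ≈ 0.7199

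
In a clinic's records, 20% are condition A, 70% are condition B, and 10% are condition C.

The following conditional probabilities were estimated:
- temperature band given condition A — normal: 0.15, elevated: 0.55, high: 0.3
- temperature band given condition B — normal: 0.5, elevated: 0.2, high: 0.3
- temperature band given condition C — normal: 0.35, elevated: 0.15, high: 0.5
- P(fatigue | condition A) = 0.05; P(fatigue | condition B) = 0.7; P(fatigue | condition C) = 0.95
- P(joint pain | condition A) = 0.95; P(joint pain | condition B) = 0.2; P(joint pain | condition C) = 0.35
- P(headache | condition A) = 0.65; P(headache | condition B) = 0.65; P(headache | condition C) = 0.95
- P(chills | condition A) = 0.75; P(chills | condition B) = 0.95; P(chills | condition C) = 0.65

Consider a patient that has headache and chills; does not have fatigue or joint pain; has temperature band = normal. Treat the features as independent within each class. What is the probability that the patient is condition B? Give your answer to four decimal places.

0.9738

condition A: 0.2 × 0.15 × (1−0.05) × (1−0.95) × 0.65 × 0.75 = 0.0006946875
condition B: 0.7 × 0.5 × (1−0.7) × (1−0.2) × 0.65 × 0.95 = 0.05187
condition C: 0.1 × 0.35 × (1−0.95) × (1−0.35) × 0.95 × 0.65 = 0.00070240625
P(condition B | x) = 0.05187 / 0.05326709375 ≈ 0.9738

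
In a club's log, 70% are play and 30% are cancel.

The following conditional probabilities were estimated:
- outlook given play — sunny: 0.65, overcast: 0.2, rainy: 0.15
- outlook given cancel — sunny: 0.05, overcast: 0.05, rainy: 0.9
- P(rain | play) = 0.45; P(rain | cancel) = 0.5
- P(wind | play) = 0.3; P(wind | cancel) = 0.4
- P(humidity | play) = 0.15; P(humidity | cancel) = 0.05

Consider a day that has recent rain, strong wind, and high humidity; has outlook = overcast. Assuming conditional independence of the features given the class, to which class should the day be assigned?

play

play: 0.7 × 0.2 × 0.45 × 0.3 × 0.15 = 0.002835
cancel: 0.3 × 0.05 × 0.5 × 0.4 × 0.05 = 0.00015
Highest score → play.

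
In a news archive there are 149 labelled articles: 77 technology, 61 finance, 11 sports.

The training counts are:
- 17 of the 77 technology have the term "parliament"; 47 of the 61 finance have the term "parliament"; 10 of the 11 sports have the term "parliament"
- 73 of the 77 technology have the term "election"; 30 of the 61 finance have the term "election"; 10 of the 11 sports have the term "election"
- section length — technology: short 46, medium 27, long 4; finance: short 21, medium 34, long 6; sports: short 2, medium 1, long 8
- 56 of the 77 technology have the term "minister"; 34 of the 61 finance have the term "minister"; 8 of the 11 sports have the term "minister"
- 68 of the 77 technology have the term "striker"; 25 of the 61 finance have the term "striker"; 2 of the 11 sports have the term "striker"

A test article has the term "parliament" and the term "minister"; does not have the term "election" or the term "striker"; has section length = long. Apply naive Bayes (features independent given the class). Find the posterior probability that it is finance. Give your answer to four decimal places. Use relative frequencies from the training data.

0.6605

technology: (77/149) × (17/77) × (4/77) × (4/77) × (56/77) × (9/77) ≈ 0.0000261728
finance: (61/149) × (47/61) × (31/61) × (6/61) × (34/61) × (36/61) ≈ 0.00518665
sports: (11/149) × (10/11) × (1/11) × (8/11) × (8/11) × (9/11) ≈ 0.00264037
P(finance | x) = 0.00518665 / 0.0078531928 ≈ 0.6605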